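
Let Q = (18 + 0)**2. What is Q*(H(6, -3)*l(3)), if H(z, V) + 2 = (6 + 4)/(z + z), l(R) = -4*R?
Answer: 4536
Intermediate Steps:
Q = 324 (Q = 18**2 = 324)
H(z, V) = -2 + 5/z (H(z, V) = -2 + (6 + 4)/(z + z) = -2 + 10/((2*z)) = -2 + 10*(1/(2*z)) = -2 + 5/z)
Q*(H(6, -3)*l(3)) = 324*((-2 + 5/6)*(-4*3)) = 324*((-2 + 5*(1/6))*(-12)) = 324*((-2 + 5/6)*(-12)) = 324*(-7/6*(-12)) = 324*14 = 4536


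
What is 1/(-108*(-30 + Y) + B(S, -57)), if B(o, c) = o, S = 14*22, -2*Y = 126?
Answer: 1/10352 ≈ 9.6600e-5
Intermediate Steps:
Y = -63 (Y = -½*126 = -63)
S = 308
1/(-108*(-30 + Y) + B(S, -57)) = 1/(-108*(-30 - 63) + 308) = 1/(-108*(-93) + 308) = 1/(10044 + 308) = 1/10352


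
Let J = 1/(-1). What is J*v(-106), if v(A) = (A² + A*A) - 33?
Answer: -22439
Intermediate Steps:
v(A) = -33 + 2*A² (v(A) = (A² + A²) - 33 = 2*A² - 33 = -33 + 2*A²)
J = -1
J*v(-106) = -(-33 + 2*(-106)²) = -(-33 + 2*11236) = -(-33 + 22472) = -1*22439 = -22439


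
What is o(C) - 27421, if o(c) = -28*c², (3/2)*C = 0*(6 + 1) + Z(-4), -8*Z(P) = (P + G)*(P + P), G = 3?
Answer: -246901/9 ≈ -27433.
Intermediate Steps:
Z(P) = -P*(3 + P)/4 (Z(P) = -(P + 3)*(P + P)/8 = -(3 + P)*2*P/8 = -P*(3 + P)/4)
C = -⅔ (C = 2*(0*(6 + 1) - ¼*(-4)*(3 - 4))/3 = 2*(0*7 - ¼*(-4)*(-1))/3 = 2*(0 - 1)/3 = (⅔)*(-1) = -⅔ ≈ -0.66667)
o(C) - 27421 = -28*(-⅔)² - 27421 = -28*4/9 - 27421 = -112/9 - 27421 = -246901/9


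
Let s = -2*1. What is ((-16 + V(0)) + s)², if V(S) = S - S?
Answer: 324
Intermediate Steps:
V(S) = 0
s = -2
((-16 + V(0)) + s)² = ((-16 + 0) - 2)² = (-16 - 2)² = (-18)² = 324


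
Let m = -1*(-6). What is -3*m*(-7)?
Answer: 126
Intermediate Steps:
m = 6
-3*m*(-7) = -3*6*(-7) = -18*(-7) = 126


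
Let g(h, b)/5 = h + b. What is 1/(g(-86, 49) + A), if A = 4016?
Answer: 1/3831 ≈ 0.00026103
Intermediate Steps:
g(h, b) = 5*b + 5*h (g(h, b) = 5*(h + b) = 5*(b + h) = 5*b + 5*h)
1/(g(-86, 49) + A) = 1/((5*49 + 5*(-86)) + 4016) = 1/((245 - 430) + 4016) = 1/(-185 + 4016) = 1/3831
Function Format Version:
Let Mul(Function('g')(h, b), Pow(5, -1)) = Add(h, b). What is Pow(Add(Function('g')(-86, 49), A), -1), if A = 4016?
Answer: Rational(1, 3831) ≈ 0.00026103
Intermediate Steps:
Function('g')(h, b) = Add(Mul(5, b), Mul(5, h)) (Function('g')(h, b) = Mul(5, Add(h, b)) = Mul(5, Add(b, h)) = Add(Mul(5, b), Mul(5, h)))
Pow(Add(Function('g')(-86, 49), A), -1) = Pow(Add(Add(Mul(5, 49), Mul(5, -86)), 4016), -1) = Pow(Add(Add(245, -430), 4016), -1) = Pow(Add(-185, 4016), -1) = Pow(3831, -1) = Rational(1, 3831)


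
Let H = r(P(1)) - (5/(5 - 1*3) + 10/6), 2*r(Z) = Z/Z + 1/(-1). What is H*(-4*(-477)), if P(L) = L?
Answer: -7950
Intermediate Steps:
r(Z) = 0 (r(Z) = (Z/Z + 1/(-1))/2 = (1 + 1*(-1))/2 = (1 - 1)/2 = (½)*0 = 0)
H = -25/6 (H = 0 - (5/(5 - 1*3) + 10/6) = 0 - (5/(5 - 3) + 10*(⅙)) = 0 - (5/2 + 5/3) = 0 - 1*25/6 = 0 - 25/6 = -25/6 ≈ -4.1667)
H*(-4*(-477)) = -(-50)*(-477)/3 = -25/6*1908 = -7950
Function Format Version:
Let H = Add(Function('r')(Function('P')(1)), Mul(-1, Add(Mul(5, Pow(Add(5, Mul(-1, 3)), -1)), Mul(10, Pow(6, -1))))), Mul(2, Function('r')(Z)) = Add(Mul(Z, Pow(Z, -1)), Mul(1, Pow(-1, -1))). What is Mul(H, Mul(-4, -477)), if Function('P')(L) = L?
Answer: -7950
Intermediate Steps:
Function('r')(Z) = 0 (Function('r')(Z) = Mul(Rational(1, 2), Add(Mul(Z, Pow(Z, -1)), Mul(1, Pow(-1, -1)))) = Mul(Rational(1, 2), Add(1, Mul(1, -1))) = Mul(Rational(1, 2), Add(1, -1)) = Mul(Rational(1, 2), 0) = 0)
H = Rational(-25, 6) (H = Add(0, Mul(-1, Add(Mul(5, Pow(Add(5, Mul(-1, 3)), -1)), Mul(10, Pow(6, -1))))) = Add(0, Mul(-1, Add(Mul(5, Pow(Add(5, -3), -1)), Mul(10, Rational(1, 6))))) = Add(0, Mul(-1, Add(Mul(5, Pow(2, -1)), Rational(5, 3)))) = Add(0, Mul(-1, Add(Mul(5, Rational(1, 2)), Rational(5, 3)))) = Add(0, Mul(-1, Add(Rational(5, 2), Rational(5, 3)))) = Add(0, Mul(-1, Rational(25, 6))) = Add(0, Rational(-25, 6)) = Rational(-25, 6) ≈ -4.1667)
Mul(H, Mul(-4, -477)) = Mul(Rational(-25, 6), Mul(-4, -477)) = Mul(Rational(-25, 6), 1908) = -7950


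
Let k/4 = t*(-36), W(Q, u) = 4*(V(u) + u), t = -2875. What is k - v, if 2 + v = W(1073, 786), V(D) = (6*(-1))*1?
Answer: 410882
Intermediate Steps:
V(D) = -6 (V(D) = -6*1 = -6)
W(Q, u) = -24 + 4*u (W(Q, u) = 4*(-6 + u) = -24 + 4*u)
v = 3118 (v = -2 + (-24 + 4*786) = -2 + (-24 + 3144) = -2 + 3120 = 3118)
k = 414000 (k = 4*(-2875*(-36)) = 4*103500 = 414000)
k - v = 414000 - 1*3118 = 414000 - 3118 = 410882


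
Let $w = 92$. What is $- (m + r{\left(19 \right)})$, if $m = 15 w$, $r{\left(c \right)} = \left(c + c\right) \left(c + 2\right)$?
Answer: $-2178$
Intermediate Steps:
$r{\left(c \right)} = 2 c \left(2 + c\right)$
$m = 1380$ ($m = 15 \cdot 92 = 1380$)
$- (m + r{\left(19 \right)}) = - (1380 + 2 \cdot 19 \left(2 + 19\right)) = - (1380 + 2 \cdot 19 \cdot 21) = - (1380 + 798) = \left(-1\right) 2178 = -2178$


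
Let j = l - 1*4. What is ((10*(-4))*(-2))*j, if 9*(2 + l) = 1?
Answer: -4240/9 ≈ -471.11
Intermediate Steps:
l = -17/9 (l = -2 + (⅑)*1 = -2 + ⅑ = -17/9 ≈ -1.8889)
j = -53/9 (j = -17/9 - 1*4 = -17/9 - 4 = -53/9 ≈ -5.8889)
((10*(-4))*(-2))*j = ((10*(-4))*(-2))*(-53/9) = -40*(-2)*(-53/9) = 80*(-53/9) = -4240/9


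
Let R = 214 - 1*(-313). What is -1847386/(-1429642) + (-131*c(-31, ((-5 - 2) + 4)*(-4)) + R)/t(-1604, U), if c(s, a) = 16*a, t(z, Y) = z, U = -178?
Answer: 19084070697/1146572884 ≈ 16.644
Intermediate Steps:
R = 527 (R = 214 + 313 = 527)
-1847386/(-1429642) + (-131*c(-31, ((-5 - 2) + 4)*(-4)) + R)/t(-1604, U) = -1847386/(-1429642) + (-2096*((-5 - 2) + 4)*(-4) + 527)/(-1604) = -1847386*(-1/1429642) + (-2096*(-7 + 4)*(-4) + 527)*(-1/1604) = 923693/714821 + (-2096*(-3*(-4)) + 527)*(-1/1604) = 923693/714821 + (-2096*12 + 527)*(-1/1604) = 923693/714821 + (-131*192 + 527)*(-1/1604) = 923693/714821 + (-25152 + 527)*(-1/1604) = 923693/714821 - 24625*(-1/1604) = 923693/714821 + 24625/1604 = 19084070697/1146572884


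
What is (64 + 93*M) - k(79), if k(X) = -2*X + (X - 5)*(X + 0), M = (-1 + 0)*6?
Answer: -6182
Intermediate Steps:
M = -6 (M = -1*6 = -6)
k(X) = -2*X + X*(-5 + X) (k(X) = -2*X + (-5 + X)*X = -2*X + X*(-5 + X))
(64 + 93*M) - k(79) = (64 + 93*(-6)) - 79*(-7 + 79) = (64 - 558) - 79*72 = -494 - 1*5688 = -494 - 5688 = -6182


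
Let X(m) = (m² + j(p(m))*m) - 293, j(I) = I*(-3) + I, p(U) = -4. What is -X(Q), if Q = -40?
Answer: -987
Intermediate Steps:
j(I) = -2*I (j(I) = -3*I + I = -2*I)
X(m) = -293 + m² + 8*m (X(m) = (m² + (-2*(-4))*m) - 293 = (m² + 8*m) - 293 = -293 + m² + 8*m)
-X(Q) = -(-293 + (-40)² + 8*(-40)) = -(-293 + 1600 - 320) = -1*987 = -987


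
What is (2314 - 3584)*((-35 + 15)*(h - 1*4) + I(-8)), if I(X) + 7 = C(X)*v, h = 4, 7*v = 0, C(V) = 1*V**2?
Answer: 8890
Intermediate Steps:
C(V) = V**2
v = 0 (v = (1/7)*0 = 0)
I(X) = -7 (I(X) = -7 + X**2*0 = -7 + 0 = -7)
(2314 - 3584)*((-35 + 15)*(h - 1*4) + I(-8)) = (2314 - 3584)*((-35 + 15)*(4 - 1*4) - 7) = -1270*(-20*(4 - 4) - 7) = -1270*(-20*0 - 7) = -1270*(0 - 7) = -1270*(-7) = 8890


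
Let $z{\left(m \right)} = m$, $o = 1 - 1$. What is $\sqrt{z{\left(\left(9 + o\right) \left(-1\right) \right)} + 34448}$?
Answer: $\sqrt{34439} \approx 185.58$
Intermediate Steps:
$o = 0$ ($o = 1 - 1 = 0$)
$\sqrt{z{\left(\left(9 + o\right) \left(-1\right) \right)} + 34448} = \sqrt{\left(9 + 0\right) \left(-1\right) + 34448} = \sqrt{9 \left(-1\right) + 34448} = \sqrt{-9 + 34448} = \sqrt{34439}$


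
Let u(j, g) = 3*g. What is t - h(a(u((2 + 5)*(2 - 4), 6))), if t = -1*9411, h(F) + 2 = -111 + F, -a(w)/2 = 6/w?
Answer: -27892/3 ≈ -9297.3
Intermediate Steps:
a(w) = -12/w
h(F) = -113 + F (h(F) = -2 + (-111 + F) = -113 + F)
t = -9411
t - h(a(u((2 + 5)*(2 - 4), 6))) = -9411 - (-113 - 12/(3*6)) = -9411 - (-113 - 12/18) = -9411 - (-113 - 12*1/18) = -9411 - (-113 - 2/3) = -9411 - 1*(-341/3) = -9411 + 341/3 = -27892/3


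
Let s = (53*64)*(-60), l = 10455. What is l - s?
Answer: 213975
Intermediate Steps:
s = -203520 (s = 3392*(-60) = -203520)
l - s = 10455 - 1*(-203520) = 10455 + 203520 = 213975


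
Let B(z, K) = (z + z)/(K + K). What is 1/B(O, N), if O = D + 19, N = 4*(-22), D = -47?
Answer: 22/7 ≈ 3.1429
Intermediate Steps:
N = -88
O = -28 (O = -47 + 19 = -28)
B(z, K) = z/K (B(z, K) = (2*z)/((2*K)) = (2*z)*(1/(2*K)) = z/K)
1/B(O, N) = 1/(-28/(-88)) = 1/(-28*(-1/88)) = 1/(7/22) = 22/7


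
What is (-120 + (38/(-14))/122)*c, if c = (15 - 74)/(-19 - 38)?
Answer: -6047441/48678 ≈ -124.23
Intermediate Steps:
c = 59/57 (c = -59/(-57) = -59*(-1/57) = 59/57 ≈ 1.0351)
(-120 + (38/(-14))/122)*c = (-120 + (38/(-14))/122)*(59/57) = (-120 + (38*(-1/14))*(1/122))*(59/57) = (-120 - 19/7*1/122)*(59/57) = (-120 - 19/854)*(59/57) = -102499/854*59/57 = -6047441/48678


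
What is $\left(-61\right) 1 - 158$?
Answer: $-219$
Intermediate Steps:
$\left(-61\right) 1 - 158 = -61 - 158 = -219$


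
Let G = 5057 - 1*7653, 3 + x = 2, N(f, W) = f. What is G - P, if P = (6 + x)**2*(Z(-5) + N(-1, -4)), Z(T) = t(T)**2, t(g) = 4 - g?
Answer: -4596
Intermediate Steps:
x = -1 (x = -3 + 2 = -1)
G = -2596 (G = 5057 - 7653 = -2596)
Z(T) = (4 - T)**2
P = 2000 (P = (6 - 1)**2*((-4 - 5)**2 - 1) = 5**2*((-9)**2 - 1) = 25*(81 - 1) = 25*80 = 2000)
G - P = -2596 - 1*2000 = -2596 - 2000 = -4596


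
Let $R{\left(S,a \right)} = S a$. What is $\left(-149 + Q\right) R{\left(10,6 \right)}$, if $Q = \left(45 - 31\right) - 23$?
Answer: $-9480$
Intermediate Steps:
$Q = -9$ ($Q = 14 - 23 = -9$)
$\left(-149 + Q\right) R{\left(10,6 \right)} = \left(-149 - 9\right) 10 \cdot 6 = \left(-158\right) 60 = -9480$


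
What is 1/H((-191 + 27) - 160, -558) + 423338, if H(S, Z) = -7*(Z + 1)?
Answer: 1650594863/3899 ≈ 4.2334e+5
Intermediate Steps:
H(S, Z) = -7 - 7*Z (H(S, Z) = -7*(1 + Z) = -7 - 7*Z)
1/H((-191 + 27) - 160, -558) + 423338 = 1/(-7 - 7*(-558)) + 423338 = 1/(-7 + 3906) + 423338 = 1/3899 + 423338 = 1650594863/3899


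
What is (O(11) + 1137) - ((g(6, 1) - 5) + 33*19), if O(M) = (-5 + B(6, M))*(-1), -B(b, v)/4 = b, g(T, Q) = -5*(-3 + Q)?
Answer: 534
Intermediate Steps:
g(T, Q) = 15 - 5*Q
B(b, v) = -4*b
O(M) = 29 (O(M) = (-5 - 4*6)*(-1) = (-5 - 24)*(-1) = -29*(-1) = 29)
(O(11) + 1137) - ((g(6, 1) - 5) + 33*19) = (29 + 1137) - (((15 - 5*1) - 5) + 33*19) = 1166 - (((15 - 5) - 5) + 627) = 1166 - ((10 - 5) + 627) = 1166 - (5 + 627) = 1166 - 1*632 = 1166 - 632 = 534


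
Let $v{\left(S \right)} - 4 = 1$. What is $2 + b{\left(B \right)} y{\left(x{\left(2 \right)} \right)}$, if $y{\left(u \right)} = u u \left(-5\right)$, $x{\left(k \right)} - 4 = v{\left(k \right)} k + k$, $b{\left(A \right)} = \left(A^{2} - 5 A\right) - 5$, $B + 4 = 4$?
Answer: $6402$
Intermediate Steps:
$B = 0$ ($B = -4 + 4 = 0$)
$v{\left(S \right)} = 5$ ($v{\left(S \right)} = 4 + 1 = 5$)
$b{\left(A \right)} = -5 + A^{2} - 5 A$
$x{\left(k \right)} = 4 + 6 k$ ($x{\left(k \right)} = 4 + \left(5 k + k\right) = 4 + 6 k$)
$y{\left(u \right)} = - 5 u^{2}$ ($y{\left(u \right)} = u^{2} \left(-5\right) = - 5 u^{2}$)
$2 + b{\left(B \right)} y{\left(x{\left(2 \right)} \right)} = 2 + \left(-5 + 0^{2} - 0\right) \left(- 5 \left(4 + 6 \cdot 2\right)^{2}\right) = 2 + \left(-5 + 0 + 0\right) \left(- 5 \left(4 + 12\right)^{2}\right) = 2 - 5 \left(- 5 \cdot 16^{2}\right) = 2 - 5 \left(\left(-5\right) 256\right) = 2 - -6400 = 2 + 6400 = 6402$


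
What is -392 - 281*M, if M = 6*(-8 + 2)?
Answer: 9724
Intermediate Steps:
M = -36 (M = 6*(-6) = -36)
-392 - 281*M = -392 - 281*(-36) = -392 + 10116 = 9724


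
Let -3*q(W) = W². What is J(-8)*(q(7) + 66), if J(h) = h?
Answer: -1192/3 ≈ -397.33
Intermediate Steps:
q(W) = -W²/3
J(-8)*(q(7) + 66) = -8*(-⅓*7² + 66) = -8*(-⅓*49 + 66) = -8*(-49/3 + 66) = -8*149/3 = -1192/3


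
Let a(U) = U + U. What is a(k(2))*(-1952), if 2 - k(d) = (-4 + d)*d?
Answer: -23424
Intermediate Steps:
k(d) = 2 - d*(-4 + d) (k(d) = 2 - (-4 + d)*d = 2 - d*(-4 + d))
a(U) = 2*U
a(k(2))*(-1952) = (2*(2 - 1*2² + 4*2))*(-1952) = (2*(2 - 1*4 + 8))*(-1952) = (2*(2 - 4 + 8))*(-1952) = (2*6)*(-1952) = 12*(-1952) = -23424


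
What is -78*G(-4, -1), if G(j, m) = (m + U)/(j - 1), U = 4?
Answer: 234/5 ≈ 46.800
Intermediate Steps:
G(j, m) = (4 + m)/(-1 + j) (G(j, m) = (m + 4)/(j - 1) = (4 + m)/(-1 + j))
-78*G(-4, -1) = -78*(4 - 1)/(-1 - 4) = -78*3/(-5) = -(-78)*3/5 = -78*(-⅗) = 234/5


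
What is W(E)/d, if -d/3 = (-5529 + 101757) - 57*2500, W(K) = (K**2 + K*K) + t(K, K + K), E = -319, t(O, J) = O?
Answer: 203203/138816 ≈ 1.4638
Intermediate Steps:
W(K) = K + 2*K**2 (W(K) = (K**2 + K*K) + K = (K**2 + K**2) + K = 2*K**2 + K = K + 2*K**2)
d = 138816 (d = -3*((-5529 + 101757) - 57*2500) = -3*(96228 - 142500) = -3*(-46272) = 138816)
W(E)/d = -319*(1 + 2*(-319))/138816 = -319*(1 - 638)*(1/138816) = -319*(-637)*(1/138816) = 203203*(1/138816) = 203203/138816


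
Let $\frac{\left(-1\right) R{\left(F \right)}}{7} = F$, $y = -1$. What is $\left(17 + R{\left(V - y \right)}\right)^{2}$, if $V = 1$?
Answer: $9$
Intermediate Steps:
$R{\left(F \right)} = - 7 F$
$\left(17 + R{\left(V - y \right)}\right)^{2} = \left(17 - 7 \left(1 - -1\right)\right)^{2} = \left(17 - 7 \left(1 + 1\right)\right)^{2} = \left(17 - 14\right)^{2} = 3^{2} = 9$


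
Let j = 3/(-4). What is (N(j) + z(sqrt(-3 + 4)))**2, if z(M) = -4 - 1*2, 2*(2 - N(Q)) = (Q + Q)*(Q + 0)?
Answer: 5329/256 ≈ 20.816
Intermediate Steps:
j = -3/4 (j = 3*(-1/4) = -3/4 ≈ -0.75000)
N(Q) = 2 - Q**2 (N(Q) = 2 - (Q + Q)*(Q + 0)/2 = 2 - 2*Q*Q/2 = 2 - Q**2)
z(M) = -6 (z(M) = -4 - 2 = -6)
(N(j) + z(sqrt(-3 + 4)))**2 = ((2 - (-3/4)**2) - 6)**2 = ((2 - 1*9/16) - 6)**2 = ((2 - 9/16) - 6)**2 = (23/16 - 6)**2 = (-73/16)**2 = 5329/256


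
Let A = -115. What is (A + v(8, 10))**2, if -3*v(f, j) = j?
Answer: 126025/9 ≈ 14003.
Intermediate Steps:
v(f, j) = -j/3
(A + v(8, 10))**2 = (-115 - 1/3*10)**2 = (-115 - 10/3)**2 = (-355/3)**2 = 126025/9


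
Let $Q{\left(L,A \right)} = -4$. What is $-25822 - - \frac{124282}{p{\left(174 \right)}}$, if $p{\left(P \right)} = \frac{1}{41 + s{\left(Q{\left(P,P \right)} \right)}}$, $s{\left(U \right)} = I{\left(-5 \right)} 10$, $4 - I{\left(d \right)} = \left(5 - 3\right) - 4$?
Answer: $12526660$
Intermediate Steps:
$I{\left(d \right)} = 6$ ($I{\left(d \right)} = 4 - \left(\left(5 - 3\right) - 4\right) = 4 - \left(2 - 4\right) = 4 - -2 = 4 + 2 = 6$)
$s{\left(U \right)} = 60$ ($s{\left(U \right)} = 6 \cdot 10 = 60$)
$p{\left(P \right)} = \frac{1}{101}$ ($p{\left(P \right)} = \frac{1}{41 + 60} = \frac{1}{101}$)
$-25822 - - \frac{124282}{p{\left(174 \right)}} = -25822 - - 124282 \frac{1}{\frac{1}{101}} = -25822 - \left(-124282\right) 101 = -25822 - -12552482 = -25822 + 12552482 = 12526660$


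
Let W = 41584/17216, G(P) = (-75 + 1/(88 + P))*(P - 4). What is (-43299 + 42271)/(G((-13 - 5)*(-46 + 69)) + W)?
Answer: -180298864/5499062321 ≈ -0.032787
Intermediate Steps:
G(P) = (-75 + 1/(88 + P))*(-4 + P)
W = 2599/1076 (W = 41584*(1/17216) = 2599/1076 ≈ 2.4154)
(-43299 + 42271)/(G((-13 - 5)*(-46 + 69)) + W) = (-43299 + 42271)/((26396 - 6299*(-13 - 5)*(-46 + 69) - 75*(-46 + 69)²*(-13 - 5)²)/(88 + (-13 - 5)*(-46 + 69)) + 2599/1076) = -1028/((26396 - (-113382)*23 - 75*(-18*23)²)/(88 - 18*23) + 2599/1076) = -1028/((26396 - 6299*(-414) - 75*(-414)²)/(88 - 414) + 2599/1076) = -1028/((26396 + 2607786 - 75*171396)/(-326) + 2599/1076) = -1028/(-(26396 + 2607786 - 12854700)/326 + 2599/1076) = -1028/(-1/326*(-10220518) + 2599/1076) = -1028/(5110259/163 + 2599/1076) = -1028/5499062321/175388 = -1028*175388/5499062321 = -180298864/5499062321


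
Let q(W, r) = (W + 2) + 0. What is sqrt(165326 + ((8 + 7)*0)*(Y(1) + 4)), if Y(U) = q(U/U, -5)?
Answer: 7*sqrt(3374) ≈ 406.60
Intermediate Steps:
q(W, r) = 2 + W (q(W, r) = (2 + W) + 0 = 2 + W)
Y(U) = 3 (Y(U) = 2 + U/U = 2 + 1 = 3)
sqrt(165326 + ((8 + 7)*0)*(Y(1) + 4)) = sqrt(165326 + ((8 + 7)*0)*(3 + 4)) = sqrt(165326 + (15*0)*7) = sqrt(165326 + 0*7) = sqrt(165326 + 0) = sqrt(165326) = 7*sqrt(3374)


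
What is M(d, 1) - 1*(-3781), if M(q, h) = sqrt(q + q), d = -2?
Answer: 3781 + 2*I ≈ 3781.0 + 2.0*I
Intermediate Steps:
M(q, h) = sqrt(2)*sqrt(q) (M(q, h) = sqrt(2*q) = sqrt(2)*sqrt(q))
M(d, 1) - 1*(-3781) = sqrt(2)*sqrt(-2) - 1*(-3781) = sqrt(2)*(I*sqrt(2)) + 3781 = 2*I + 3781 = 3781 + 2*I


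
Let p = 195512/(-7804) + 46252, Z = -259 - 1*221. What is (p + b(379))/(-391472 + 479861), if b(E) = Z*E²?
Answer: -134426734906/172446939 ≈ -779.53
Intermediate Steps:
Z = -480 (Z = -259 - 221 = -480)
b(E) = -480*E²
p = 90188774/1951 (p = 195512*(-1/7804) + 46252 = -48878/1951 + 46252 = 90188774/1951 ≈ 46227.)
(p + b(379))/(-391472 + 479861) = (90188774/1951 - 480*379²)/(-391472 + 479861) = (90188774/1951 - 480*143641)/88389 = (90188774/1951 - 68947680)*(1/88389) = -134426734906/1951*1/88389 = -134426734906/172446939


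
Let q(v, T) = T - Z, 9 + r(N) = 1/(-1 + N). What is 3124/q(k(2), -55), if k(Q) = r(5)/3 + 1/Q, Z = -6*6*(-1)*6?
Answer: -3124/271 ≈ -11.528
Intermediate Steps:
Z = 216 (Z = -(-36)*6 = -6*(-36) = 216)
r(N) = -9 + 1/(-1 + N)
k(Q) = -35/12 + 1/Q (k(Q) = ((10 - 9*5)/(-1 + 5))/3 + 1/Q = ((10 - 45)/4)*(1/3) + 1/Q = ((1/4)*(-35))*(1/3) + 1/Q = -35/4*1/3 + 1/Q = -35/12 + 1/Q)
q(v, T) = -216 + T (q(v, T) = T - 1*216 = T - 216 = -216 + T)
3124/q(k(2), -55) = 3124/(-216 - 55) = 3124/(-271) = 3124*(-1/271) = -3124/271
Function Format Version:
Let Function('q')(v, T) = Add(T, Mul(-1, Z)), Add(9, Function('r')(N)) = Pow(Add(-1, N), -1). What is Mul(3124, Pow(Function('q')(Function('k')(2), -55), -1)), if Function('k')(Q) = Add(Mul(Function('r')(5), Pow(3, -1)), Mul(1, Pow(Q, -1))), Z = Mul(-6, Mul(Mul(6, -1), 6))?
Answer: Rational(-3124, 271) ≈ -11.528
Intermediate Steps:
Z = 216 (Z = Mul(-6, Mul(-6, 6)) = Mul(-6, -36) = 216)
Function('r')(N) = Add(-9, Pow(Add(-1, N), -1))
Function('k')(Q) = Add(Rational(-35, 12), Pow(Q, -1)) (Function('k')(Q) = Add(Mul(Mul(Pow(Add(-1, 5), -1), Add(10, Mul(-9, 5))), Pow(3, -1)), Mul(1, Pow(Q, -1))) = Add(Mul(Mul(Pow(4, -1), Add(10, -45)), Rational(1, 3)), Pow(Q, -1)) = Add(Mul(Mul(Rational(1, 4), -35), Rational(1, 3)), Pow(Q, -1)) = Add(Mul(Rational(-35, 4), Rational(1, 3)), Pow(Q, -1)) = Add(Rational(-35, 12), Pow(Q, -1)))
Function('q')(v, T) = Add(-216, T) (Function('q')(v, T) = Add(T, Mul(-1, 216)) = Add(T, -216) = Add(-216, T))
Mul(3124, Pow(Function('q')(Function('k')(2), -55), -1)) = Mul(3124, Pow(Add(-216, -55), -1)) = Mul(3124, Pow(-271, -1)) = Mul(3124, Rational(-1, 271)) = Rational(-3124, 271)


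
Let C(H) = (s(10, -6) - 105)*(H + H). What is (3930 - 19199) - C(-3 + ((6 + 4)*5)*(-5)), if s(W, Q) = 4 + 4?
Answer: -64351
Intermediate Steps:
s(W, Q) = 8
C(H) = -194*H (C(H) = (8 - 105)*(H + H) = -194*H)
(3930 - 19199) - C(-3 + ((6 + 4)*5)*(-5)) = (3930 - 19199) - (-194)*(-3 + ((6 + 4)*5)*(-5)) = -15269 - (-194)*(-3 + (10*5)*(-5)) = -15269 - (-194)*(-3 + 50*(-5)) = -15269 - (-194)*(-3 - 250) = -15269 - (-194)*(-253) = -15269 - 1*49082 = -15269 - 49082 = -64351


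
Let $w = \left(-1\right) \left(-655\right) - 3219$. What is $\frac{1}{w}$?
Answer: $- \frac{1}{2564} \approx -0.00039002$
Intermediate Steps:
$w = -2564$ ($w = 655 - 3219 = -2564$)
$\frac{1}{w} = \frac{1}{-2564} = - \frac{1}{2564}$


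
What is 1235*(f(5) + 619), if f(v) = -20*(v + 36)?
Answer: -248235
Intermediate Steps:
f(v) = -720 - 20*v (f(v) = -20*(36 + v) = -720 - 20*v)
1235*(f(5) + 619) = 1235*((-720 - 20*5) + 619) = 1235*((-720 - 100) + 619) = 1235*(-820 + 619) = 1235*(-201) = -248235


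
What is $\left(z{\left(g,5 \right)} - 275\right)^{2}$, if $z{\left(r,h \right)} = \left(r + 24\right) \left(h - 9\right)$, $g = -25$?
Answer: $73441$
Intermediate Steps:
$z{\left(r,h \right)} = \left(-9 + h\right) \left(24 + r\right)$ ($z{\left(r,h \right)} = \left(24 + r\right) \left(-9 + h\right) = \left(-9 + h\right) \left(24 + r\right)$)
$\left(z{\left(g,5 \right)} - 275\right)^{2} = \left(\left(-216 - -225 + 24 \cdot 5 + 5 \left(-25\right)\right) - 275\right)^{2} = \left(\left(-216 + 225 + 120 - 125\right) - 275\right)^{2} = \left(4 - 275\right)^{2} = \left(-271\right)^{2} = 73441$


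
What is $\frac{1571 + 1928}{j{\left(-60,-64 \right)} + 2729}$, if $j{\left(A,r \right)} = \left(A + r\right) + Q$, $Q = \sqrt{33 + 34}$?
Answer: $\frac{9114895}{6785958} - \frac{3499 \sqrt{67}}{6785958} \approx 1.339$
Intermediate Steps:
$Q = \sqrt{67} \approx 8.1853$
$j{\left(A,r \right)} = A + r + \sqrt{67}$ ($j{\left(A,r \right)} = \left(A + r\right) + \sqrt{67} = A + r + \sqrt{67}$)
$\frac{1571 + 1928}{j{\left(-60,-64 \right)} + 2729} = \frac{1571 + 1928}{\left(-60 - 64 + \sqrt{67}\right) + 2729} = \frac{3499}{\left(-124 + \sqrt{67}\right) + 2729} = \frac{3499}{2605 + \sqrt{67}}$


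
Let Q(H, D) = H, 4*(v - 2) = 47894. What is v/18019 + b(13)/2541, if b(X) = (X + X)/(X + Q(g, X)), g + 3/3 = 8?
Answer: 152265851/228931395 ≈ 0.66512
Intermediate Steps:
v = 23951/2 (v = 2 + (1/4)*47894 = 2 + 23947/2 = 23951/2 ≈ 11976.)
g = 7 (g = -1 + 8 = 7)
b(X) = 2*X/(7 + X) (b(X) = (X + X)/(X + 7) = (2*X)/(7 + X) = 2*X/(7 + X))
v/18019 + b(13)/2541 = (23951/2)/18019 + (2*13/(7 + 13))/2541 = (23951/2)*(1/18019) + (2*13/20)*(1/2541) = 23951/36038 + (2*13*(1/20))*(1/2541) = 23951/36038 + (13/10)*(1/2541) = 23951/36038 + 13/25410 = 152265851/228931395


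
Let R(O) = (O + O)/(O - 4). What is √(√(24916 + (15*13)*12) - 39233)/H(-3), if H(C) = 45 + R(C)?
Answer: 7*√(-39233 + 2*√6814)/321 ≈ 4.3103*I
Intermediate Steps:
R(O) = 2*O/(-4 + O) (R(O) = (2*O)/(-4 + O) = 2*O/(-4 + O))
H(C) = 45 + 2*C/(-4 + C)
√(√(24916 + (15*13)*12) - 39233)/H(-3) = √(√(24916 + (15*13)*12) - 39233)/(((-180 + 47*(-3))/(-4 - 3))) = √(√(24916 + 195*12) - 39233)/(((-180 - 141)/(-7))) = √(√(24916 + 2340) - 39233)/((-⅐*(-321))) = √(√27256 - 39233)/(321/7) = √(2*√6814 - 39233)*(7/321) = √(-39233 + 2*√6814)*(7/321) = 7*√(-39233 + 2*√6814)/321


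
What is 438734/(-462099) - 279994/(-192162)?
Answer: 7512824083/14799644673 ≈ 0.50764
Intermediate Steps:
438734/(-462099) - 279994/(-192162) = 438734*(-1/462099) - 279994*(-1/192162) = -438734/462099 + 139997/96081 = 7512824083/14799644673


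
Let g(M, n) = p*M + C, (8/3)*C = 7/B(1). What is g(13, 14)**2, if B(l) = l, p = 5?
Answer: 292681/64 ≈ 4573.1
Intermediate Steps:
C = 21/8 (C = 3*(7/1)/8 = 3*(7*1)/8 = (3/8)*7 = 21/8 ≈ 2.6250)
g(M, n) = 21/8 + 5*M (g(M, n) = 5*M + 21/8 = 21/8 + 5*M)
g(13, 14)**2 = (21/8 + 5*13)**2 = (21/8 + 65)**2 = (541/8)**2 = 292681/64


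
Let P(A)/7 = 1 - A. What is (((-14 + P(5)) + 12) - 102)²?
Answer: 17424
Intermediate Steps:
P(A) = 7 - 7*A (P(A) = 7*(1 - A) = 7 - 7*A)
(((-14 + P(5)) + 12) - 102)² = (((-14 + (7 - 7*5)) + 12) - 102)² = (((-14 + (7 - 35)) + 12) - 102)² = (((-14 - 28) + 12) - 102)² = ((-42 + 12) - 102)² = (-30 - 102)² = (-132)² = 17424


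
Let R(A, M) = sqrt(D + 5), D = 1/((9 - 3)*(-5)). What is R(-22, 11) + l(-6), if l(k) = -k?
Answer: 6 + sqrt(4470)/30 ≈ 8.2286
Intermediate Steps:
D = -1/30 (D = -1/5/6 = (1/6)*(-1/5) = -1/30 ≈ -0.033333)
R(A, M) = sqrt(4470)/30 (R(A, M) = sqrt(-1/30 + 5) = sqrt(149/30) = sqrt(4470)/30)
R(-22, 11) + l(-6) = sqrt(4470)/30 - 1*(-6) = sqrt(4470)/30 + 6 = 6 + sqrt(4470)/30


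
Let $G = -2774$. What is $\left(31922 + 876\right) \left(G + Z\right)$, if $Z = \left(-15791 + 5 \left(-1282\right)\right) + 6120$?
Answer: $-618406290$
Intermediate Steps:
$Z = -16081$ ($Z = \left(-15791 - 6410\right) + 6120 = -22201 + 6120 = -16081$)
$\left(31922 + 876\right) \left(G + Z\right) = \left(31922 + 876\right) \left(-2774 - 16081\right) = 32798 \left(-18855\right) = -618406290$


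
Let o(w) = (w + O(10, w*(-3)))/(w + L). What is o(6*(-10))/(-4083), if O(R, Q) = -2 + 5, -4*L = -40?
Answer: -19/68050 ≈ -0.00027921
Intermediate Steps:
L = 10 (L = -1/4*(-40) = 10)
O(R, Q) = 3
o(w) = (3 + w)/(10 + w) (o(w) = (w + 3)/(w + 10) = (3 + w)/(10 + w))
o(6*(-10))/(-4083) = ((3 + 6*(-10))/(10 + 6*(-10)))/(-4083) = ((3 - 60)/(10 - 60))*(-1/4083) = (-57/(-50))*(-1/4083) = -1/50*(-57)*(-1/4083) = (57/50)*(-1/4083) = -19/68050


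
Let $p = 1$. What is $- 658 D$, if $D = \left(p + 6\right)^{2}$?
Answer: $-32242$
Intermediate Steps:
$D = 49$ ($D = \left(1 + 6\right)^{2} = 7^{2} = 49$)
$- 658 D = \left(-658\right) 49 = -32242$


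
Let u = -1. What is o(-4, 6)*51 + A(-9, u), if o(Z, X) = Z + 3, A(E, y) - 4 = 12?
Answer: -35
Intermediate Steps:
A(E, y) = 16 (A(E, y) = 4 + 12 = 16)
o(Z, X) = 3 + Z
o(-4, 6)*51 + A(-9, u) = (3 - 4)*51 + 16 = -1*51 + 16 = -51 + 16 = -35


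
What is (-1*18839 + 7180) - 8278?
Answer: -19937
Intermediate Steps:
(-1*18839 + 7180) - 8278 = (-18839 + 7180) - 8278 = -11659 - 8278 = -19937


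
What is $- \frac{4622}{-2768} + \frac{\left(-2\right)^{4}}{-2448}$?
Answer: $\frac{352199}{211752} \approx 1.6633$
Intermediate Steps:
$- \frac{4622}{-2768} + \frac{\left(-2\right)^{4}}{-2448} = \left(-4622\right) \left(- \frac{1}{2768}\right) + 16 \left(- \frac{1}{2448}\right) = \frac{2311}{1384} - \frac{1}{153} = \frac{352199}{211752}$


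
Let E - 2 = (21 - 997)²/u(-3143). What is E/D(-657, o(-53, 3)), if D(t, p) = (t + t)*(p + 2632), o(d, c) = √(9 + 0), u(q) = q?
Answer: 31543/362743059 ≈ 8.6957e-5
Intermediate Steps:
o(d, c) = 3 (o(d, c) = √9 = 3)
D(t, p) = 2*t*(2632 + p) (D(t, p) = (2*t)*(2632 + p) = 2*t*(2632 + p))
E = -946290/3143 (E = 2 + (21 - 997)²/(-3143) = 2 + (-976)²*(-1/3143) = 2 + 952576*(-1/3143) = 2 - 952576/3143 = -946290/3143 ≈ -301.08)
E/D(-657, o(-53, 3)) = -946290*(-1/(1314*(2632 + 3)))/3143 = -946290/(3143*(2*(-657)*2635)) = -946290/3143/(-3462390) = -946290/3143*(-1/3462390) = 31543/362743059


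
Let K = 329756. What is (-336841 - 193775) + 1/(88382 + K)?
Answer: -221870713007/418138 ≈ -5.3062e+5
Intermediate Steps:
(-336841 - 193775) + 1/(88382 + K) = (-336841 - 193775) + 1/(88382 + 329756) = -530616 + 1/418138 = -221870713007/418138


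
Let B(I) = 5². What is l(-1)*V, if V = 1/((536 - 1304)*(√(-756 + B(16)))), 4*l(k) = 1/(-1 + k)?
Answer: -I*√731/4491264 ≈ -6.0199e-6*I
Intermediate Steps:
B(I) = 25
l(k) = 1/(4*(-1 + k))
V = I*√731/561408 (V = 1/((536 - 1304)*(√(-756 + 25))) = 1/((-768)*(√(-731))) = -(-I*√731/731)/768 = -(-1)*I*√731/561408 = I*√731/561408 ≈ 4.8159e-5*I)
l(-1)*V = (1/(4*(-1 - 1)))*(I*√731/561408) = ((¼)/(-2))*(I*√731/561408) = ((¼)*(-½))*(I*√731/561408) = -I*√731/4491264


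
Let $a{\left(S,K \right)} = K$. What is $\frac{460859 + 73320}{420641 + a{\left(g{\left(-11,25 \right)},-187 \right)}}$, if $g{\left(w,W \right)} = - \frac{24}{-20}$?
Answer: $\frac{534179}{420454} \approx 1.2705$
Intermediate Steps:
$g{\left(w,W \right)} = \frac{6}{5}$ ($g{\left(w,W \right)} = \left(-24\right) \left(- \frac{1}{20}\right) = \frac{6}{5}$)
$\frac{460859 + 73320}{420641 + a{\left(g{\left(-11,25 \right)},-187 \right)}} = \frac{460859 + 73320}{420641 - 187} = \frac{534179}{420454}$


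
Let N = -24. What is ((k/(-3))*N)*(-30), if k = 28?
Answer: -6720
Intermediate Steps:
((k/(-3))*N)*(-30) = ((28/(-3))*(-24))*(-30) = ((28*(-1/3))*(-24))*(-30) = -28/3*(-24)*(-30) = 224*(-30) = -6720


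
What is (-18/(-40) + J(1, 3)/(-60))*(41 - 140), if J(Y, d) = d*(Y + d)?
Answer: -99/4 ≈ -24.750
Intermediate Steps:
(-18/(-40) + J(1, 3)/(-60))*(41 - 140) = (-18/(-40) + (3*(1 + 3))/(-60))*(41 - 140) = (-18*(-1/40) + (3*4)*(-1/60))*(-99) = (9/20 + 12*(-1/60))*(-99) = (9/20 - 1/5)*(-99) = (1/4)*(-99) = -99/4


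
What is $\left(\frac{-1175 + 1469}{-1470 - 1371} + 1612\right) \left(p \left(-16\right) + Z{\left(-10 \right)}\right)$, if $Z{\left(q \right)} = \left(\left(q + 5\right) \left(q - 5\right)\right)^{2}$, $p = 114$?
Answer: $\frac{5802097266}{947} \approx 6.1268 \cdot 10^{6}$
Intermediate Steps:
$Z{\left(q \right)} = \left(-5 + q\right)^{2} \left(5 + q\right)^{2}$ ($Z{\left(q \right)} = \left(\left(5 + q\right) \left(-5 + q\right)\right)^{2} = \left(\left(-5 + q\right) \left(5 + q\right)\right)^{2} = \left(-5 + q\right)^{2} \left(5 + q\right)^{2}$)
$\left(\frac{-1175 + 1469}{-1470 - 1371} + 1612\right) \left(p \left(-16\right) + Z{\left(-10 \right)}\right) = \left(\frac{-1175 + 1469}{-1470 - 1371} + 1612\right) \left(114 \left(-16\right) + \left(-5 - 10\right)^{2} \left(5 - 10\right)^{2}\right) = \left(\frac{294}{-2841} + 1612\right) \left(-1824 + \left(-15\right)^{2} \left(-5\right)^{2}\right) = \left(294 \left(- \frac{1}{2841}\right) + 1612\right) \left(-1824 + 225 \cdot 25\right) = \left(- \frac{98}{947} + 1612\right) \left(-1824 + 5625\right) = \frac{1526466}{947} \cdot 3801 = \frac{5802097266}{947}$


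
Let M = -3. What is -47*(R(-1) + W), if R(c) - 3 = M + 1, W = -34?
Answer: 1551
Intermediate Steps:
R(c) = 1 (R(c) = 3 + (-3 + 1) = 3 - 2 = 1)
-47*(R(-1) + W) = -47*(1 - 34) = -47*(-33) = 1551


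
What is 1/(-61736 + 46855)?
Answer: -1/14881 ≈ -6.7200e-5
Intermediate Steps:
1/(-61736 + 46855) = 1/(-14881) = -1/14881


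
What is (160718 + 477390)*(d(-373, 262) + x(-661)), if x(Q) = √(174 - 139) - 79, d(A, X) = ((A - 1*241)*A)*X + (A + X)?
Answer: 38288760597992 + 638108*√35 ≈ 3.8289e+13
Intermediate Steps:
d(A, X) = A + X + A*X*(-241 + A) (d(A, X) = ((A - 241)*A)*X + (A + X) = ((-241 + A)*A)*X + (A + X) = (A*(-241 + A))*X + (A + X) = A*X*(-241 + A) + (A + X) = A + X + A*X*(-241 + A))
x(Q) = -79 + √35 (x(Q) = √35 - 79 = -79 + √35)
(160718 + 477390)*(d(-373, 262) + x(-661)) = (160718 + 477390)*((-373 + 262 + 262*(-373)² - 241*(-373)*262) + (-79 + √35)) = 638108*((-373 + 262 + 262*139129 + 23551966) + (-79 + √35)) = 638108*((-373 + 262 + 36451798 + 23551966) + (-79 + √35)) = 638108*(60003653 + (-79 + √35)) = 638108*(60003574 + √35) = 38288760597992 + 638108*√35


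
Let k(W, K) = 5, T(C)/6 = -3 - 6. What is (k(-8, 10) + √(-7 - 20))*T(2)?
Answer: -270 - 162*I*√3 ≈ -270.0 - 280.59*I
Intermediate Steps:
T(C) = -54 (T(C) = 6*(-3 - 6) = 6*(-9) = -54)
(k(-8, 10) + √(-7 - 20))*T(2) = (5 + √(-7 - 20))*(-54) = (5 + √(-27))*(-54) = (5 + 3*I*√3)*(-54) = -270 - 162*I*√3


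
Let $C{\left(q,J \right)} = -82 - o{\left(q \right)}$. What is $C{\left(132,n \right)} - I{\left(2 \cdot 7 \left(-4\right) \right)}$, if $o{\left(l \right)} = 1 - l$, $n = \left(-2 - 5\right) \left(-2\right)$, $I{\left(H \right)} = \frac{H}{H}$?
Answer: $48$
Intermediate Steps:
$I{\left(H \right)} = 1$
$n = 14$ ($n = \left(-7\right) \left(-2\right) = 14$)
$C{\left(q,J \right)} = -83 + q$ ($C{\left(q,J \right)} = -82 - \left(1 - q\right) = -82 + \left(-1 + q\right) = -83 + q$)
$C{\left(132,n \right)} - I{\left(2 \cdot 7 \left(-4\right) \right)} = \left(-83 + 132\right) - 1 = 49 - 1 = 48$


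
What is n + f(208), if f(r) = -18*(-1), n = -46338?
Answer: -46320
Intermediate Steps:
f(r) = 18
n + f(208) = -46338 + 18 = -46320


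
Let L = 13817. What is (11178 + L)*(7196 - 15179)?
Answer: -199535085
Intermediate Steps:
(11178 + L)*(7196 - 15179) = (11178 + 13817)*(7196 - 15179) = 24995*(-7983) = -199535085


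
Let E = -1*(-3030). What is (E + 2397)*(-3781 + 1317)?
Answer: -13372128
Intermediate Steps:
E = 3030
(E + 2397)*(-3781 + 1317) = (3030 + 2397)*(-3781 + 1317) = 5427*(-2464) = -13372128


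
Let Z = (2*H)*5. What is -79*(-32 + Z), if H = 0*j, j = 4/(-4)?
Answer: 2528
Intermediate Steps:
j = -1 (j = 4*(-¼) = -1)
H = 0 (H = 0*(-1) = 0)
Z = 0 (Z = (2*0)*5 = 0*5 = 0)
-79*(-32 + Z) = -79*(-32 + 0) = -79*(-32) = 2528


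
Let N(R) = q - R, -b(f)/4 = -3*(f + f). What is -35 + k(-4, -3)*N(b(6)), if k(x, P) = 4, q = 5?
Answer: -591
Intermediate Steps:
b(f) = 24*f (b(f) = -(-12)*(f + f) = -(-12)*2*f = -(-24)*f = 24*f)
N(R) = 5 - R
-35 + k(-4, -3)*N(b(6)) = -35 + 4*(5 - 24*6) = -35 + 4*(5 - 1*144) = -35 + 4*(5 - 144) = -35 + 4*(-139) = -35 - 556 = -591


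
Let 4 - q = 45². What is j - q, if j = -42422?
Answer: -40401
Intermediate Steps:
q = -2021 (q = 4 - 1*45² = 4 - 1*2025 = 4 - 2025 = -2021)
j - q = -42422 - 1*(-2021) = -42422 + 2021 = -40401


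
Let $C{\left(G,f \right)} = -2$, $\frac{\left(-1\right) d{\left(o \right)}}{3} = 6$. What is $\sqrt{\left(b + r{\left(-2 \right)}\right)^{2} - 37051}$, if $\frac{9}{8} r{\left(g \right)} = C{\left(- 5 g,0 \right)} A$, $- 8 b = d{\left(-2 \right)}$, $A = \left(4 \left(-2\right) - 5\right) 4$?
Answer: $\frac{i \sqrt{36396815}}{36} \approx 167.58 i$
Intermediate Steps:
$d{\left(o \right)} = -18$ ($d{\left(o \right)} = \left(-3\right) 6 = -18$)
$A = -52$ ($A = \left(-8 - 5\right) 4 = \left(-13\right) 4 = -52$)
$b = \frac{9}{4}$ ($b = \left(- \frac{1}{8}\right) \left(-18\right) = \frac{9}{4} \approx 2.25$)
$r{\left(g \right)} = \frac{832}{9}$ ($r{\left(g \right)} = \frac{8 \left(\left(-2\right) \left(-52\right)\right)}{9} = \frac{8}{9} \cdot 104 = \frac{832}{9}$)
$\sqrt{\left(b + r{\left(-2 \right)}\right)^{2} - 37051} = \sqrt{\left(\frac{9}{4} + \frac{832}{9}\right)^{2} - 37051} = \sqrt{\left(\frac{3409}{36}\right)^{2} - 37051} = \sqrt{\frac{11621281}{1296} - 37051} = \sqrt{- \frac{36396815}{1296}} = \frac{i \sqrt{36396815}}{36}$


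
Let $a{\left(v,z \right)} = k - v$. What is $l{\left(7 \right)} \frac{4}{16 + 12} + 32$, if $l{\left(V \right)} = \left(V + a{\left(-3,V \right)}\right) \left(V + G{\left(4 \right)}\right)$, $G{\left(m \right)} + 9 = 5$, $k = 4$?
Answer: $38$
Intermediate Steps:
$G{\left(m \right)} = -4$ ($G{\left(m \right)} = -9 + 5 = -4$)
$a{\left(v,z \right)} = 4 - v$
$l{\left(V \right)} = \left(-4 + V\right) \left(7 + V\right)$ ($l{\left(V \right)} = \left(V + \left(4 - -3\right)\right) \left(V - 4\right) = \left(V + \left(4 + 3\right)\right) \left(-4 + V\right) = \left(V + 7\right) \left(-4 + V\right) = \left(7 + V\right) \left(-4 + V\right) = \left(-4 + V\right) \left(7 + V\right)$)
$l{\left(7 \right)} \frac{4}{16 + 12} + 32 = \left(-28 + 7^{2} + 3 \cdot 7\right) \frac{4}{16 + 12} + 32 = \left(-28 + 49 + 21\right) \frac{4}{28} + 32 = 42 \cdot 4 \cdot \frac{1}{28} + 32 = 42 \cdot \frac{1}{7} + 32 = 6 + 32 = 38$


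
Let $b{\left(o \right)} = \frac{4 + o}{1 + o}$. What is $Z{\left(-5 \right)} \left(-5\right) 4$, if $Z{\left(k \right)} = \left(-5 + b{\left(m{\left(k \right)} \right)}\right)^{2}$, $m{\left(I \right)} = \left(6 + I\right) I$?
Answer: $- \frac{1805}{4} \approx -451.25$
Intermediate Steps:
$m{\left(I \right)} = I \left(6 + I\right)$
$b{\left(o \right)} = \frac{4 + o}{1 + o}$
$Z{\left(k \right)} = \left(-5 + \frac{4 + k \left(6 + k\right)}{1 + k \left(6 + k\right)}\right)^{2}$
$Z{\left(-5 \right)} \left(-5\right) 4 = \frac{\left(1 + 4 \left(-5\right) \left(6 - 5\right)\right)^{2}}{\left(1 - 5 \left(6 - 5\right)\right)^{2}} \left(-5\right) 4 = \frac{\left(1 + 4 \left(-5\right) 1\right)^{2}}{\left(1 - 5\right)^{2}} \left(-5\right) 4 = \frac{\left(1 - 20\right)^{2}}{\left(1 - 5\right)^{2}} \left(-5\right) 4 = \frac{\left(-19\right)^{2}}{16} \left(-5\right) 4 = \frac{1}{16} \cdot 361 \left(-5\right) 4 = \frac{361}{16} \left(-5\right) 4 = \left(- \frac{1805}{16}\right) 4 = - \frac{1805}{4}$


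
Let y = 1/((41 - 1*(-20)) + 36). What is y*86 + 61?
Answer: 6003/97 ≈ 61.887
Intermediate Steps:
y = 1/97 (y = 1/((41 + 20) + 36) = 1/(61 + 36) = 1/97 ≈ 0.010309)
y*86 + 61 = (1/97)*86 + 61 = 86/97 + 61 = 6003/97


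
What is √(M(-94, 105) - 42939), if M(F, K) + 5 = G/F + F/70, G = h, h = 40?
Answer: I*√116212322905/1645 ≈ 207.23*I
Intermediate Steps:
G = 40
M(F, K) = -5 + 40/F + F/70 (M(F, K) = -5 + (40/F + F/70) = -5 + 40/F + F/70)
√(M(-94, 105) - 42939) = √((-5 + 40/(-94) + (1/70)*(-94)) - 42939) = √((-5 + 40*(-1/94) - 47/35) - 42939) = √((-5 - 20/47 - 47/35) - 42939) = √(-11134/1645 - 42939) = √(-70645789/1645) = I*√116212322905/1645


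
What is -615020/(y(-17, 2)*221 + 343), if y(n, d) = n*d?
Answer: 615020/7171 ≈ 85.765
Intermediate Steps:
y(n, d) = d*n
-615020/(y(-17, 2)*221 + 343) = -615020/((2*(-17))*221 + 343) = -615020/(-34*221 + 343) = -615020/(-7514 + 343) = -615020/(-7171) = -615020*(-1/7171) = 615020/7171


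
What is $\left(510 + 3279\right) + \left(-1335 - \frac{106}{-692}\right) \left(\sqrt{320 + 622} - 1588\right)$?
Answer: $\frac{367369955}{173} - \frac{461857 \sqrt{942}}{346} \approx 2.0826 \cdot 10^{6}$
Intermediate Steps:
$\left(510 + 3279\right) + \left(-1335 - \frac{106}{-692}\right) \left(\sqrt{320 + 622} - 1588\right) = 3789 + \left(-1335 - - \frac{53}{346}\right) \left(\sqrt{942} - 1588\right) = 3789 + \left(-1335 + \frac{53}{346}\right) \left(-1588 + \sqrt{942}\right) = 3789 - \frac{461857 \left(-1588 + \sqrt{942}\right)}{346} = 3789 + \left(\frac{366714458}{173} - \frac{461857 \sqrt{942}}{346}\right) = \frac{367369955}{173} - \frac{461857 \sqrt{942}}{346}$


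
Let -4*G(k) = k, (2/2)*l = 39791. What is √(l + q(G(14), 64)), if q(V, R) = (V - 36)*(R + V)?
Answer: √149605/2 ≈ 193.39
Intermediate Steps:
l = 39791
G(k) = -k/4
q(V, R) = (-36 + V)*(R + V)
√(l + q(G(14), 64)) = √(39791 + ((-¼*14)² - 36*64 - (-9)*14 + 64*(-¼*14))) = √(39791 + ((-7/2)² - 2304 - 36*(-7/2) + 64*(-7/2))) = √(39791 + (49/4 - 2304 + 126 - 224)) = √(39791 - 9559/4) = √(149605/4) = √149605/2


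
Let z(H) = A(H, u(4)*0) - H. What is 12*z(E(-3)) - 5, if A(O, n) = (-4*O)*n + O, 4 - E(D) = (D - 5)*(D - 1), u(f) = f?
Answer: -5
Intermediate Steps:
E(D) = 4 - (-1 + D)*(-5 + D) (E(D) = 4 - (D - 5)*(D - 1) = 4 - (-5 + D)*(-1 + D) = 4 - (-1 + D)*(-5 + D))
A(O, n) = O - 4*O*n (A(O, n) = -4*O*n + O = O - 4*O*n)
z(H) = 0 (z(H) = H*(1 - 16*0) - H = H*(1 - 4*0) - H = H*(1 + 0) - H = H*1 - H = H - H = 0)
12*z(E(-3)) - 5 = 12*0 - 5 = 0 - 5 = -5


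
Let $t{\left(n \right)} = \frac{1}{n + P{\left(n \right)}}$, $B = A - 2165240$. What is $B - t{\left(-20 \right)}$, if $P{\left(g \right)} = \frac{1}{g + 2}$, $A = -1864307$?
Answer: $- \frac{1454666449}{361} \approx -4.0295 \cdot 10^{6}$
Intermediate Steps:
$B = -4029547$ ($B = -1864307 - 2165240 = -4029547$)
$P{\left(g \right)} = \frac{1}{2 + g}$
$t{\left(n \right)} = \frac{1}{n + \frac{1}{2 + n}}$
$B - t{\left(-20 \right)} = -4029547 - \frac{2 - 20}{1 - 20 \left(2 - 20\right)} = -4029547 - \frac{1}{1 - -360} \left(-18\right) = -4029547 - \frac{1}{1 + 360} \left(-18\right) = -4029547 - \frac{1}{361} \left(-18\right) = -4029547 - - \frac{18}{361} = -4029547 + \frac{18}{361} = - \frac{1454666449}{361}$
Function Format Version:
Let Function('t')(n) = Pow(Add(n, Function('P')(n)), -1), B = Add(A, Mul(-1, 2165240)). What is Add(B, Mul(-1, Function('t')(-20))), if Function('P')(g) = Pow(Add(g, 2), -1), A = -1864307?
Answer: Rational(-1454666449, 361) ≈ -4.0295e+6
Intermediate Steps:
B = -4029547 (B = Add(-1864307, Mul(-1, 2165240)) = Add(-1864307, -2165240) = -4029547)
Function('P')(g) = Pow(Add(2, g), -1)
Function('t')(n) = Pow(Add(n, Pow(Add(2, n), -1)), -1)
Add(B, Mul(-1, Function('t')(-20))) = Add(-4029547, Mul(-1, Mul(Pow(Add(1, Mul(-20, Add(2, -20))), -1), Add(2, -20)))) = Add(-4029547, Mul(-1, Mul(Pow(Add(1, Mul(-20, -18)), -1), -18))) = Add(-4029547, Mul(-1, Mul(Pow(Add(1, 360), -1), -18))) = Add(-4029547, Mul(-1, Mul(Pow(361, -1), -18))) = Add(-4029547, Mul(-1, Mul(Rational(1, 361), -18))) = Add(-4029547, Mul(-1, Rational(-18, 361))) = Add(-4029547, Rational(18, 361)) = Rational(-1454666449, 361)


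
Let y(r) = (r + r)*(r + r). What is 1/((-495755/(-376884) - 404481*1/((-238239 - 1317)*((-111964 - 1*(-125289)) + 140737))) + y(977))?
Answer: 4441079335464/16956561909869946601 ≈ 2.6191e-7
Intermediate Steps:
y(r) = 4*r**2 (y(r) = (2*r)*(2*r) = 4*r**2)
1/((-495755/(-376884) - 404481*1/((-238239 - 1317)*((-111964 - 1*(-125289)) + 140737))) + y(977)) = 1/((-495755/(-376884) - 404481*1/((-238239 - 1317)*((-111964 - 1*(-125289)) + 140737))) + 4*977**2) = 1/((-495755*(-1/376884) - 404481*(-1/(239556*((-111964 + 125289) + 140737)))) + 4*954529) = 1/((17095/12996 - 404481*(-1/(239556*(13325 + 140737)))) + 3818116) = 1/((17095/12996 - 404481/((-239556*154062))) + 3818116) = 1/((17095/12996 - 404481/(-36906476472)) + 3818116) = 1/((17095/12996 - 404481*(-1/36906476472)) + 3818116) = 1/((17095/12996 + 134827/12302158824) + 3818116) = 1/(5841865480777/4441079335464 + 3818116) = 1/(16956561909869946601/4441079335464) = 4441079335464/16956561909869946601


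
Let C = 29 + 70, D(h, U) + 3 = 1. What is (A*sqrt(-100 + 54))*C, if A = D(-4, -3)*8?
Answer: -1584*I*sqrt(46) ≈ -10743.0*I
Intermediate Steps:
D(h, U) = -2 (D(h, U) = -3 + 1 = -2)
C = 99
A = -16 (A = -2*8 = -16)
(A*sqrt(-100 + 54))*C = -16*sqrt(-100 + 54)*99 = -16*I*sqrt(46)*99 = -1584*I*sqrt(46)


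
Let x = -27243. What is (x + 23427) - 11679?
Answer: -15495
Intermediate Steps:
(x + 23427) - 11679 = (-27243 + 23427) - 11679 = -3816 - 11679 = -15495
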